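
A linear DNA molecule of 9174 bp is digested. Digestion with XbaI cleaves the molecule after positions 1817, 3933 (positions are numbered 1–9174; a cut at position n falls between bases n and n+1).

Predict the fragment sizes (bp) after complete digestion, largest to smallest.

5241, 2116, 1817 bp

Linear molecule, 2 cuts → 3 fragments:
  1817 − 0 = 1817 bp
  3933 − 1817 = 2116 bp
  9174 − 3933 = 5241 bp
Sorted largest to smallest: 5241, 2116, 1817 bp.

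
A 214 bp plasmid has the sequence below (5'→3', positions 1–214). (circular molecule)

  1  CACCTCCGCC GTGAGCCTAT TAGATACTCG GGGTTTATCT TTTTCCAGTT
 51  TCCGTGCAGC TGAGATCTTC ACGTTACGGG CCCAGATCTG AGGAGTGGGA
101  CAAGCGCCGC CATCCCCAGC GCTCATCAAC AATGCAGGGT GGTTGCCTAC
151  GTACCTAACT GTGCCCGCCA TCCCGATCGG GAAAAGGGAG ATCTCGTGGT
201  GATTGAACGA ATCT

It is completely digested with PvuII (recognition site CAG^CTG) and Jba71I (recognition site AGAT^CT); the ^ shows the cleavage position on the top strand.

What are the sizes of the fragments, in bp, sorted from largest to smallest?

105, 81, 21, 7 bp

The PvuII site (CAGCTG) starts at position 57.
PvuII cuts after base 3 of each site, so after position 59.
Jba71I sites (AGATCT) start at positions 63, 84, 189.
Jba71I cuts after base 4 of each site, so after positions 66, 87, 192.
Combined cut positions: 59, 66, 87, 192.
Circular molecule, 4 cuts → 4 fragments:
  60–66 → 7 bp
  67–87 → 21 bp
  88–192 → 105 bp
  193–214 then 1–59 → 22 + 59 = 81 bp
Sorted largest to smallest: 105, 81, 21, 7 bp.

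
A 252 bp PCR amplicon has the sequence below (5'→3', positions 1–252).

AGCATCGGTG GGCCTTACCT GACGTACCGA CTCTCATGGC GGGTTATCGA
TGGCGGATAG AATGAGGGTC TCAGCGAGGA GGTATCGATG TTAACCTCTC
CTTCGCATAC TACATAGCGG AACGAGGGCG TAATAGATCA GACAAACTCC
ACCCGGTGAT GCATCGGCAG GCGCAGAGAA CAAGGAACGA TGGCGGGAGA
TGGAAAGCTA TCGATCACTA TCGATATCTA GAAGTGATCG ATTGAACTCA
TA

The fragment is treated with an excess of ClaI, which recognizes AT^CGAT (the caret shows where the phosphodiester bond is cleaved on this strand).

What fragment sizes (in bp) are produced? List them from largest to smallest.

126, 47, 38, 17, 14, 10 bp

ClaI sites (ATCGAT) start at positions 46, 84, 210, 220, 237.
ClaI cuts after base 2 of each site, so after positions 47, 85, 211, 221, 238.
Linear molecule, 5 cuts → 6 fragments:
  1–47 → 47 bp
  48–85 → 38 bp
  86–211 → 126 bp
  212–221 → 10 bp
  222–238 → 17 bp
  239–252 → 14 bp
Sorted largest to smallest: 126, 47, 38, 17, 14, 10 bp.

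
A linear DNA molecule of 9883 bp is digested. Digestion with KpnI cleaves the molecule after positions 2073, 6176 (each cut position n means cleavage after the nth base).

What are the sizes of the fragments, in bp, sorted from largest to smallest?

4103, 3707, 2073 bp

Linear molecule, 2 cuts → 3 fragments:
  2073 − 0 = 2073 bp
  6176 − 2073 = 4103 bp
  9883 − 6176 = 3707 bp
Sorted largest to smallest: 4103, 3707, 2073 bp.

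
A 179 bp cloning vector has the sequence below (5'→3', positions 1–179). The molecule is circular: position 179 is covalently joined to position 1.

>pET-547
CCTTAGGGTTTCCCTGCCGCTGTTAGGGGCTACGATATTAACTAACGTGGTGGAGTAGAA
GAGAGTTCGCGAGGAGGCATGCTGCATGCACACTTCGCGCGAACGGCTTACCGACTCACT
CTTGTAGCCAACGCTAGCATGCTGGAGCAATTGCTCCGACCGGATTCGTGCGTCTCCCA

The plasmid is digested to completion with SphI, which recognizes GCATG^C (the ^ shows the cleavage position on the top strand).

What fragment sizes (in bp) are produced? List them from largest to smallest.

SphI sites (GCATGC) start at positions 77, 84, 137.
SphI cuts after base 5 of each site (before the last base), so after positions 81, 88, 141.
Circular molecule, 3 cuts → 3 fragments:
  82–88 → 7 bp
  89–141 → 53 bp
  142–179 then 1–81 → 38 + 81 = 119 bp
Sorted largest to smallest: 119, 53, 7 bp.

119, 53, 7 bp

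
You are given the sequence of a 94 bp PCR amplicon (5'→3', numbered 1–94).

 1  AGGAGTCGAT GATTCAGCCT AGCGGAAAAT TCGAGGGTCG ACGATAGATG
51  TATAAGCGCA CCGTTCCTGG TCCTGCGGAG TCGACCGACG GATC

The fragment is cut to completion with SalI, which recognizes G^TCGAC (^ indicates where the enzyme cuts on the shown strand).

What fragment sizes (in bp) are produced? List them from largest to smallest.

43, 37, 14 bp

SalI sites (GTCGAC) start at positions 37, 80.
SalI cuts after the first base of each site, so after positions 37, 80.
Linear molecule, 2 cuts → 3 fragments:
  1–37 → 37 bp
  38–80 → 43 bp
  81–94 → 14 bp
Sorted largest to smallest: 43, 37, 14 bp.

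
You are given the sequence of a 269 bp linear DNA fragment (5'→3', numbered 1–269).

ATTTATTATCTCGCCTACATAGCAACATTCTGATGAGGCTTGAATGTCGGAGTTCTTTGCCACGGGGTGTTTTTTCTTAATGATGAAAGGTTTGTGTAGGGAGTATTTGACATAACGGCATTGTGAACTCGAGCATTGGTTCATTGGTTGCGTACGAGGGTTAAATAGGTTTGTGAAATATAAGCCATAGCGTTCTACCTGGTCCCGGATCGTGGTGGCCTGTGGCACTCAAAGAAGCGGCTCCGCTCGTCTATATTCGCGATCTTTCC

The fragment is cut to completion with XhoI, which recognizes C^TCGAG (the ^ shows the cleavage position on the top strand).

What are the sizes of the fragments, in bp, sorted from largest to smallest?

141, 128 bp

The XhoI site (CTCGAG) starts at position 128.
XhoI cuts after the first base of each site, so after position 128.
Linear molecule, 1 cut → 2 fragments:
  1–128 → 128 bp
  129–269 → 141 bp
Sorted largest to smallest: 141, 128 bp.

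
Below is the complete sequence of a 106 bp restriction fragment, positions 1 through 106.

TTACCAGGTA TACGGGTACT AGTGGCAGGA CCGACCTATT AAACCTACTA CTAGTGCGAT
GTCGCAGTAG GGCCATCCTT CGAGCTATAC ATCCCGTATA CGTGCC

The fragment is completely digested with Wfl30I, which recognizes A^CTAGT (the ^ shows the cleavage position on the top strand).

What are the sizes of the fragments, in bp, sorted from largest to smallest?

Wfl30I sites (ACTAGT) start at positions 18, 50.
Wfl30I cuts after the first base of each site, so after positions 18, 50.
Linear molecule, 2 cuts → 3 fragments:
  1–18 → 18 bp
  19–50 → 32 bp
  51–106 → 56 bp
Sorted largest to smallest: 56, 32, 18 bp.

56, 32, 18 bp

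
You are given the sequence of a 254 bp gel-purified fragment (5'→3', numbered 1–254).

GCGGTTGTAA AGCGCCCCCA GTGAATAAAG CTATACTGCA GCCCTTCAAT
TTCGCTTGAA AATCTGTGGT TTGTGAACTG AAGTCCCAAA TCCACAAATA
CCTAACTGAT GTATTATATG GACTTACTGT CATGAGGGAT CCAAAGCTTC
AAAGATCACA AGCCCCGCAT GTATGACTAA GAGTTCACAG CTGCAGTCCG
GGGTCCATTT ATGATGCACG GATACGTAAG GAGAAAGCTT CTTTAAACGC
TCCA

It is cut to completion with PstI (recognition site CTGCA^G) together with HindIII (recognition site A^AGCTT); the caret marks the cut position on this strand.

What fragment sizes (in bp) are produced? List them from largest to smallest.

104, 51, 40, 40, 19 bp

PstI sites (CTGCAG) start at positions 36, 191.
PstI cuts after base 5 of each site (before the last base), so after positions 40, 195.
HindIII sites (AAGCTT) start at positions 144, 235.
HindIII cuts after the first base of each site, so after positions 144, 235.
Combined cut positions: 40, 144, 195, 235.
Linear molecule, 4 cuts → 5 fragments:
  1–40 → 40 bp
  41–144 → 104 bp
  145–195 → 51 bp
  196–235 → 40 bp
  236–254 → 19 bp
Sorted largest to smallest: 104, 51, 40, 40, 19 bp.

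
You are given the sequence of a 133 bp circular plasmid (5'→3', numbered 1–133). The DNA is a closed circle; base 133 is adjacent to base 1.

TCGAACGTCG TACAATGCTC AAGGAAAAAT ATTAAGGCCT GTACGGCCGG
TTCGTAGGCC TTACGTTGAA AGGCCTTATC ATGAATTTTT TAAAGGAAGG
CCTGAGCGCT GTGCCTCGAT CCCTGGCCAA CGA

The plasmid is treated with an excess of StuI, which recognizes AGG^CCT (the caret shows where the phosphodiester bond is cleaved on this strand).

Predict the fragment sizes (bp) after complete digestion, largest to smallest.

StuI sites (AGGCCT) start at positions 35, 56, 71, 98.
StuI cuts after base 3 of each site, so after positions 37, 58, 73, 100.
Circular molecule, 4 cuts → 4 fragments:
  38–58 → 21 bp
  59–73 → 15 bp
  74–100 → 27 bp
  101–133 then 1–37 → 33 + 37 = 70 bp
Sorted largest to smallest: 70, 27, 21, 15 bp.

70, 27, 21, 15 bp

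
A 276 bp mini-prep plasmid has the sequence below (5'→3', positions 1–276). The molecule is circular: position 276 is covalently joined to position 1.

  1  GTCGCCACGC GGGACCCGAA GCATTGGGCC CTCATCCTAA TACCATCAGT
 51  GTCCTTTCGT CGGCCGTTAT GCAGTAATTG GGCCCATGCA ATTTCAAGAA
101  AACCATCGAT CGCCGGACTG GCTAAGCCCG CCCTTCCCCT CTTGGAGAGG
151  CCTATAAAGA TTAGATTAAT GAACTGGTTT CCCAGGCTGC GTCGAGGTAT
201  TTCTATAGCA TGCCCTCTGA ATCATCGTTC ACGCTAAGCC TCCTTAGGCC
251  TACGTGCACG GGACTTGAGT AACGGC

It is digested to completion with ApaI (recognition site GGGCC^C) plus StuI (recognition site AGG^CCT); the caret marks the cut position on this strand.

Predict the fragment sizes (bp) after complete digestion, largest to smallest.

98, 66, 58, 54 bp

ApaI sites (GGGCCC) start at positions 26, 80.
ApaI cuts after base 5 of each site (before the last base), so after positions 30, 84.
StuI sites (AGGCCT) start at positions 148, 246.
StuI cuts after base 3 of each site, so after positions 150, 248.
Combined cut positions: 30, 84, 150, 248.
Circular molecule, 4 cuts → 4 fragments:
  31–84 → 54 bp
  85–150 → 66 bp
  151–248 → 98 bp
  249–276 then 1–30 → 28 + 30 = 58 bp
Sorted largest to smallest: 98, 66, 58, 54 bp.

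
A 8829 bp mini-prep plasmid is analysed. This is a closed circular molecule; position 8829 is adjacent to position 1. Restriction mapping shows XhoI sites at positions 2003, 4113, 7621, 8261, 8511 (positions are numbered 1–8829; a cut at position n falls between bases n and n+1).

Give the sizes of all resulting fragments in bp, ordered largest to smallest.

3508, 2321, 2110, 640, 250 bp

Circular molecule, 5 cuts → 5 fragments:
  4113 − 2003 = 2110 bp
  7621 − 4113 = 3508 bp
  8261 − 7621 = 640 bp
  8511 − 8261 = 250 bp
  wrap: 8829 − 8511 + 2003 = 2321 bp
Sorted largest to smallest: 3508, 2321, 2110, 640, 250 bp.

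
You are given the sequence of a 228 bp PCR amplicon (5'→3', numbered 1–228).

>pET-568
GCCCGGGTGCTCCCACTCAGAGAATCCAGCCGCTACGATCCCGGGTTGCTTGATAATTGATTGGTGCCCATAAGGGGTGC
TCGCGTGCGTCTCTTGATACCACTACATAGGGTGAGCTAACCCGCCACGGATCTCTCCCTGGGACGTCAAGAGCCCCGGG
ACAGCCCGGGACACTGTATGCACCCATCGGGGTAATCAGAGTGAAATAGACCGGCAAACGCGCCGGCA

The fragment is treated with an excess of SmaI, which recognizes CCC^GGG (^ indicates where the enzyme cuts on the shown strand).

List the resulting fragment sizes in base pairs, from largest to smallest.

SmaI sites (CCCGGG) start at positions 2, 40, 155, 165.
SmaI cuts after base 3 of each site, so after positions 4, 42, 157, 167.
Linear molecule, 4 cuts → 5 fragments:
  1–4 → 4 bp
  5–42 → 38 bp
  43–157 → 115 bp
  158–167 → 10 bp
  168–228 → 61 bp
Sorted largest to smallest: 115, 61, 38, 10, 4 bp.

115, 61, 38, 10, 4 bp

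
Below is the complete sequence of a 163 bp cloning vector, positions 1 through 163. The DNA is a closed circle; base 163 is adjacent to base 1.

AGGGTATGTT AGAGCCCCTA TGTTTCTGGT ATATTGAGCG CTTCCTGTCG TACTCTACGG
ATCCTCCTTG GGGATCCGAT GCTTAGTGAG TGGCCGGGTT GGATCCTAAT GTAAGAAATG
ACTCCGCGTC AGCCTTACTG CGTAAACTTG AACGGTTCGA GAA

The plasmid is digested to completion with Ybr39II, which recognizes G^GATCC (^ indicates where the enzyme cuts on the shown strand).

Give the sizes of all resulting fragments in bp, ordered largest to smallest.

Ybr39II sites (GGATCC) start at positions 59, 72, 101.
Ybr39II cuts after the first base of each site, so after positions 59, 72, 101.
Circular molecule, 3 cuts → 3 fragments:
  60–72 → 13 bp
  73–101 → 29 bp
  102–163 then 1–59 → 62 + 59 = 121 bp
Sorted largest to smallest: 121, 29, 13 bp.

121, 29, 13 bp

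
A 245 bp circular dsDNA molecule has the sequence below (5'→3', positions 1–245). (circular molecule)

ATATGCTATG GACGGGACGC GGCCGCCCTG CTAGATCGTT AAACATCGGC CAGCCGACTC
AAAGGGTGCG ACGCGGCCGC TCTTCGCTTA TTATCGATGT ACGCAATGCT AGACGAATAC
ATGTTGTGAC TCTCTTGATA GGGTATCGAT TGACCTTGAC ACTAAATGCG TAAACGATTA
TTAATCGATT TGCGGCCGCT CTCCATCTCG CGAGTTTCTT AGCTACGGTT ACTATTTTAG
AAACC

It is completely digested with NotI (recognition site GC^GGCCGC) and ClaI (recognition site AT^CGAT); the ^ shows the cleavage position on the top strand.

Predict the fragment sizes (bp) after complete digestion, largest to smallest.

72, 54, 52, 39, 20, 8 bp

NotI sites (GCGGCCGC) start at positions 19, 73, 192.
NotI cuts after base 2 of each site, so after positions 20, 74, 193.
ClaI sites (ATCGAT) start at positions 93, 145, 184.
ClaI cuts after base 2 of each site, so after positions 94, 146, 185.
Combined cut positions: 20, 74, 94, 146, 185, 193.
Circular molecule, 6 cuts → 6 fragments:
  21–74 → 54 bp
  75–94 → 20 bp
  95–146 → 52 bp
  147–185 → 39 bp
  186–193 → 8 bp
  194–245 then 1–20 → 52 + 20 = 72 bp
Sorted largest to smallest: 72, 54, 52, 39, 20, 8 bp.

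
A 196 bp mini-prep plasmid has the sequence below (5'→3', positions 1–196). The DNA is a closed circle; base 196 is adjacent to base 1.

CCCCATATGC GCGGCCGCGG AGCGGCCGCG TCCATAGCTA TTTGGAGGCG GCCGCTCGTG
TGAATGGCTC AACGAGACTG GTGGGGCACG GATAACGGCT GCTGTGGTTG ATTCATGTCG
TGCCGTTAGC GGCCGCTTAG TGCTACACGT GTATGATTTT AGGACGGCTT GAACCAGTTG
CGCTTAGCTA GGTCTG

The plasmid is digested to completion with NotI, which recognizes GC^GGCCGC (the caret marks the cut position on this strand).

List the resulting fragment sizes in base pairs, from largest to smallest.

NotI sites (GCGGCCGC) start at positions 11, 22, 48, 129.
NotI cuts after base 2 of each site, so after positions 12, 23, 49, 130.
Circular molecule, 4 cuts → 4 fragments:
  13–23 → 11 bp
  24–49 → 26 bp
  50–130 → 81 bp
  131–196 then 1–12 → 66 + 12 = 78 bp
Sorted largest to smallest: 81, 78, 26, 11 bp.

81, 78, 26, 11 bp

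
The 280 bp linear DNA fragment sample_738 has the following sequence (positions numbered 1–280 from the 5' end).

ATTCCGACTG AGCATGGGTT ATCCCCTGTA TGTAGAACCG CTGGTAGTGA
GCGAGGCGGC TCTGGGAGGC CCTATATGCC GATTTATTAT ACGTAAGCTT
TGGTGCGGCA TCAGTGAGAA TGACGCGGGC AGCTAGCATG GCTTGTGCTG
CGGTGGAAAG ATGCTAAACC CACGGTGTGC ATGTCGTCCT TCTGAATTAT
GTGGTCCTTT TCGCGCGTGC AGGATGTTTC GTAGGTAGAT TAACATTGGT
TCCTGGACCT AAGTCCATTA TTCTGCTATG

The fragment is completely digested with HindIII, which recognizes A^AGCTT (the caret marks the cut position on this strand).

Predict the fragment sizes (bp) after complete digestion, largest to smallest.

The HindIII site (AAGCTT) starts at position 95.
HindIII cuts after the first base of each site, so after position 95.
Linear molecule, 1 cut → 2 fragments:
  1–95 → 95 bp
  96–280 → 185 bp
Sorted largest to smallest: 185, 95 bp.

185, 95 bp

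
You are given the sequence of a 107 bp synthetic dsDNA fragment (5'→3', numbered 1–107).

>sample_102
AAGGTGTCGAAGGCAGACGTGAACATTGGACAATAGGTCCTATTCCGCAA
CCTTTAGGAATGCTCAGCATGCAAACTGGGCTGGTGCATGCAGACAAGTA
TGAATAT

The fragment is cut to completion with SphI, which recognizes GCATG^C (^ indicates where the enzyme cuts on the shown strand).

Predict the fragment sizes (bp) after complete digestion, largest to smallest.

SphI sites (GCATGC) start at positions 67, 86.
SphI cuts after base 5 of each site (before the last base), so after positions 71, 90.
Linear molecule, 2 cuts → 3 fragments:
  1–71 → 71 bp
  72–90 → 19 bp
  91–107 → 17 bp
Sorted largest to smallest: 71, 19, 17 bp.

71, 19, 17 bp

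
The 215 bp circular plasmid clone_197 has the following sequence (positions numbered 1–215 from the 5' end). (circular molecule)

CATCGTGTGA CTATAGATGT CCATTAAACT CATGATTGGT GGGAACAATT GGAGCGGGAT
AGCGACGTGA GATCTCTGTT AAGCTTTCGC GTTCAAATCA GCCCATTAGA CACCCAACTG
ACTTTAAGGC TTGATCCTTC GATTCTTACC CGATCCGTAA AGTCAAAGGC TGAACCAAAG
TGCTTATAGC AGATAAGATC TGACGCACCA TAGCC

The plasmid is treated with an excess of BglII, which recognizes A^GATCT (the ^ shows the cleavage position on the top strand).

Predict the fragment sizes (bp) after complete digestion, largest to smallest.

BglII sites (AGATCT) start at positions 70, 196.
BglII cuts after the first base of each site, so after positions 70, 196.
Circular molecule, 2 cuts → 2 fragments:
  71–196 → 126 bp
  197–215 then 1–70 → 19 + 70 = 89 bp
Sorted largest to smallest: 126, 89 bp.

126, 89 bp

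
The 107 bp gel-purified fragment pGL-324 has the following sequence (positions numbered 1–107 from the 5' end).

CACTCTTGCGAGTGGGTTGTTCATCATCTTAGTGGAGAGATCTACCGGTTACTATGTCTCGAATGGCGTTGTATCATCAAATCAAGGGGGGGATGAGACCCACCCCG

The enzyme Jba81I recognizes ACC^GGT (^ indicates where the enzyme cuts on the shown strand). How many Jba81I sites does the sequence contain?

ACCGGT occurs starting at position 44.
Jba81I cuts at 1 site.

1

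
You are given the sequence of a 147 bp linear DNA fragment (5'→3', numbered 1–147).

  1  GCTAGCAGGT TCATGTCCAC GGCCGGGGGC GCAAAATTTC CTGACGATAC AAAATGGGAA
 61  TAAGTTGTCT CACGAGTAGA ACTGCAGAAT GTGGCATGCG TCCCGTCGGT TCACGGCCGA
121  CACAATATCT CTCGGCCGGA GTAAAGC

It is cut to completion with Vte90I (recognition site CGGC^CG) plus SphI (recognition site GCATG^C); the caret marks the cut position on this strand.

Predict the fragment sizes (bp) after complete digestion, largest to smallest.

75, 23, 19, 19, 11 bp

Vte90I sites (CGGCCG) start at positions 20, 114, 133.
Vte90I cuts after base 4 of each site, so after positions 23, 117, 136.
The SphI site (GCATGC) starts at position 94.
SphI cuts after base 5 of each site (before the last base), so after position 98.
Combined cut positions: 23, 98, 117, 136.
Linear molecule, 4 cuts → 5 fragments:
  1–23 → 23 bp
  24–98 → 75 bp
  99–117 → 19 bp
  118–136 → 19 bp
  137–147 → 11 bp
Sorted largest to smallest: 75, 23, 19, 19, 11 bp.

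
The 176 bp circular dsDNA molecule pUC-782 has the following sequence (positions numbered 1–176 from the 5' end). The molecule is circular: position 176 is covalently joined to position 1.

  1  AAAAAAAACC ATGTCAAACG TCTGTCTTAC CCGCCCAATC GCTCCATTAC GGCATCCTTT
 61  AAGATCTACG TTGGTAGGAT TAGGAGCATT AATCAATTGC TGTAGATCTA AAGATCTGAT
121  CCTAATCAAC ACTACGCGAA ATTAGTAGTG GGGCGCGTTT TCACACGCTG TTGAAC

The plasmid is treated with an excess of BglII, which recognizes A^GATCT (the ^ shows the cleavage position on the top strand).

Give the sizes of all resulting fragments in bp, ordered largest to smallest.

126, 42, 8 bp

BglII sites (AGATCT) start at positions 62, 104, 112.
BglII cuts after the first base of each site, so after positions 62, 104, 112.
Circular molecule, 3 cuts → 3 fragments:
  63–104 → 42 bp
  105–112 → 8 bp
  113–176 then 1–62 → 64 + 62 = 126 bp
Sorted largest to smallest: 126, 42, 8 bp.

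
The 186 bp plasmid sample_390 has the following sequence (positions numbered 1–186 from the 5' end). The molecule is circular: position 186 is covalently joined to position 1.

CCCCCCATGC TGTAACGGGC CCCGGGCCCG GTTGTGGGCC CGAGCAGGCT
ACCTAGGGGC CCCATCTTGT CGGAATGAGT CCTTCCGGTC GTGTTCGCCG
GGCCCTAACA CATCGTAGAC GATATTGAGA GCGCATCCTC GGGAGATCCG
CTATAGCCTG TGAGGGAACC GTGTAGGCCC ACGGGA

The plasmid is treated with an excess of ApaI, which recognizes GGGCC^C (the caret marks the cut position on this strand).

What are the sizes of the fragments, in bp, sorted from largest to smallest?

103, 43, 21, 12, 7 bp

ApaI sites (GGGCCC) start at positions 17, 24, 36, 57, 100.
ApaI cuts after base 5 of each site (before the last base), so after positions 21, 28, 40, 61, 104.
Circular molecule, 5 cuts → 5 fragments:
  22–28 → 7 bp
  29–40 → 12 bp
  41–61 → 21 bp
  62–104 → 43 bp
  105–186 then 1–21 → 82 + 21 = 103 bp
Sorted largest to smallest: 103, 43, 21, 12, 7 bp.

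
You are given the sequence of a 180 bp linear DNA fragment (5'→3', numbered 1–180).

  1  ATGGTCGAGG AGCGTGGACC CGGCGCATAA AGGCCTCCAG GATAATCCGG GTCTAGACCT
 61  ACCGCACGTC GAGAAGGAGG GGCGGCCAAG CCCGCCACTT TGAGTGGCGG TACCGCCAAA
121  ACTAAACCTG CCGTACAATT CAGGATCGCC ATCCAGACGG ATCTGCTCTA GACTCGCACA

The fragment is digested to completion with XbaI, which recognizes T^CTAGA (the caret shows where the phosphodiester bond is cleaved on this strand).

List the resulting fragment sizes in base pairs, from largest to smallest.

115, 52, 13 bp

XbaI sites (TCTAGA) start at positions 52, 167.
XbaI cuts after the first base of each site, so after positions 52, 167.
Linear molecule, 2 cuts → 3 fragments:
  1–52 → 52 bp
  53–167 → 115 bp
  168–180 → 13 bp
Sorted largest to smallest: 115, 52, 13 bp.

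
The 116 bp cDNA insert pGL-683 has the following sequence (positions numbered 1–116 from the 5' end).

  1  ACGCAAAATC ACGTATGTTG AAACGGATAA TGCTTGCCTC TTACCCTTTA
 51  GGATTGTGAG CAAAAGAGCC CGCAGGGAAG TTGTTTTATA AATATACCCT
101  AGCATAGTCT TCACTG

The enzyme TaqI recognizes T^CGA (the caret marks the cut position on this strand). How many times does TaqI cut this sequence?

0

No occurrence of TCGA is present in the sequence.
TaqI does not cut: 0 sites.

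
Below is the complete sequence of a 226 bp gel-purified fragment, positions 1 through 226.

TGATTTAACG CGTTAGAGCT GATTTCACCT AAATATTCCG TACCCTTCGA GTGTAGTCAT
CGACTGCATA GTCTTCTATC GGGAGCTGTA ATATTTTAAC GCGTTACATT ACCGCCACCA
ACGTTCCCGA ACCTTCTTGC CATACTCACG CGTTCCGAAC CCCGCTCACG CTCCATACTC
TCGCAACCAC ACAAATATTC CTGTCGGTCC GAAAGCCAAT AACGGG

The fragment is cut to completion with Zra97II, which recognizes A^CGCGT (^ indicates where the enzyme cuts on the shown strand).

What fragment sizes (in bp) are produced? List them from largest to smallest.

Zra97II sites (ACGCGT) start at positions 8, 99, 148.
Zra97II cuts after the first base of each site, so after positions 8, 99, 148.
Linear molecule, 3 cuts → 4 fragments:
  1–8 → 8 bp
  9–99 → 91 bp
  100–148 → 49 bp
  149–226 → 78 bp
Sorted largest to smallest: 91, 78, 49, 8 bp.

91, 78, 49, 8 bp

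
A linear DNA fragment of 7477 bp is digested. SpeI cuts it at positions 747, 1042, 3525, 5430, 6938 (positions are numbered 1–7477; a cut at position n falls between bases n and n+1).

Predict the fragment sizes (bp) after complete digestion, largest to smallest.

Linear molecule, 5 cuts → 6 fragments:
  747 − 0 = 747 bp
  1042 − 747 = 295 bp
  3525 − 1042 = 2483 bp
  5430 − 3525 = 1905 bp
  6938 − 5430 = 1508 bp
  7477 − 6938 = 539 bp
Sorted largest to smallest: 2483, 1905, 1508, 747, 539, 295 bp.

2483, 1905, 1508, 747, 539, 295 bp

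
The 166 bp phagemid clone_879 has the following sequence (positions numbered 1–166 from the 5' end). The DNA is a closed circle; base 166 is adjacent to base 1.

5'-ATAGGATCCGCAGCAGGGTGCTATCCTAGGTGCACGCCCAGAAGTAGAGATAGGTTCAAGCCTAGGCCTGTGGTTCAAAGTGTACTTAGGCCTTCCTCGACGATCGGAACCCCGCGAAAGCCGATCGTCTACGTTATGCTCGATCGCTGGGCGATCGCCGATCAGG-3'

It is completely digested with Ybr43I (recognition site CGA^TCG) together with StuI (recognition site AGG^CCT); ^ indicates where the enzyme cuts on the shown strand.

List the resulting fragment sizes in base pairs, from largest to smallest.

Ybr43I sites (CGATCG) start at positions 101, 122, 141, 152.
Ybr43I cuts after base 3 of each site, so after positions 103, 124, 143, 154.
StuI sites (AGGCCT) start at positions 64, 88.
StuI cuts after base 3 of each site, so after positions 66, 90.
Combined cut positions: 66, 90, 103, 124, 143, 154.
Circular molecule, 6 cuts → 6 fragments:
  67–90 → 24 bp
  91–103 → 13 bp
  104–124 → 21 bp
  125–143 → 19 bp
  144–154 → 11 bp
  155–166 then 1–66 → 12 + 66 = 78 bp
Sorted largest to smallest: 78, 24, 21, 19, 13, 11 bp.

78, 24, 21, 19, 13, 11 bp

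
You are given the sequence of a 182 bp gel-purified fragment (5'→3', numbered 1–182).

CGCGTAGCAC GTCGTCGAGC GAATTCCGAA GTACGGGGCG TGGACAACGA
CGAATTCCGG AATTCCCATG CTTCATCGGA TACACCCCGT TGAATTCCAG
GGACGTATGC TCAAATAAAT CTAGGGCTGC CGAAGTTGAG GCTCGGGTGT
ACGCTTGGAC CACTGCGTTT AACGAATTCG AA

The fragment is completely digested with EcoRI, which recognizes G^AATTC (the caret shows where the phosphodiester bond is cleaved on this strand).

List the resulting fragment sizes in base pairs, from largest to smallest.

EcoRI sites (GAATTC) start at positions 21, 52, 60, 92, 174.
EcoRI cuts after the first base of each site, so after positions 21, 52, 60, 92, 174.
Linear molecule, 5 cuts → 6 fragments:
  1–21 → 21 bp
  22–52 → 31 bp
  53–60 → 8 bp
  61–92 → 32 bp
  93–174 → 82 bp
  175–182 → 8 bp
Sorted largest to smallest: 82, 32, 31, 21, 8, 8 bp.

82, 32, 31, 21, 8, 8 bp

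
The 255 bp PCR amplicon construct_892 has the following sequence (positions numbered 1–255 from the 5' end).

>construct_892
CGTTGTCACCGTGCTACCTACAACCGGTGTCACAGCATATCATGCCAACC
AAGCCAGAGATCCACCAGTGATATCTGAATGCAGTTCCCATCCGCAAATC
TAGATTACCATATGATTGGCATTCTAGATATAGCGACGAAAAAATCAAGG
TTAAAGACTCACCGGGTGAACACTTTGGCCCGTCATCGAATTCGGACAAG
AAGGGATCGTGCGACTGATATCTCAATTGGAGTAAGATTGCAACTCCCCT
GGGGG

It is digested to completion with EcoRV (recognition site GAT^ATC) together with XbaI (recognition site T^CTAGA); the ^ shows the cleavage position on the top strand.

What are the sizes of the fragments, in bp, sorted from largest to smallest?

96, 72, 36, 27, 24 bp

EcoRV sites (GATATC) start at positions 70, 217.
EcoRV cuts after base 3 of each site, so after positions 72, 219.
XbaI sites (TCTAGA) start at positions 99, 123.
XbaI cuts after the first base of each site, so after positions 99, 123.
Combined cut positions: 72, 99, 123, 219.
Linear molecule, 4 cuts → 5 fragments:
  1–72 → 72 bp
  73–99 → 27 bp
  100–123 → 24 bp
  124–219 → 96 bp
  220–255 → 36 bp
Sorted largest to smallest: 96, 72, 36, 27, 24 bp.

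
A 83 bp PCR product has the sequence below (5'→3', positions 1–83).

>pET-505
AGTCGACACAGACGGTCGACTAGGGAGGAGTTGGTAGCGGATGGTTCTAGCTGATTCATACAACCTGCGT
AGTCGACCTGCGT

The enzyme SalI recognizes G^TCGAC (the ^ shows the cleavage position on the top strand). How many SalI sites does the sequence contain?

GTCGAC occurs starting at positions 2, 15, 72.
SalI cuts at 3 sites.

3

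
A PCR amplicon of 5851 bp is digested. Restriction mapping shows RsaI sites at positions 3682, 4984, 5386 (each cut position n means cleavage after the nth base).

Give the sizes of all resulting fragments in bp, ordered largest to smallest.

Linear molecule, 3 cuts → 4 fragments:
  3682 − 0 = 3682 bp
  4984 − 3682 = 1302 bp
  5386 − 4984 = 402 bp
  5851 − 5386 = 465 bp
Sorted largest to smallest: 3682, 1302, 465, 402 bp.

3682, 1302, 465, 402 bp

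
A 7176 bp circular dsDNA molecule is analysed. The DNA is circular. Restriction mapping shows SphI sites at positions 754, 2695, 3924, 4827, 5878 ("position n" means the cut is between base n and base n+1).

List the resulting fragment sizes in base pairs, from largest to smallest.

2052, 1941, 1229, 1051, 903 bp

Circular molecule, 5 cuts → 5 fragments:
  2695 − 754 = 1941 bp
  3924 − 2695 = 1229 bp
  4827 − 3924 = 903 bp
  5878 − 4827 = 1051 bp
  wrap: 7176 − 5878 + 754 = 2052 bp
Sorted largest to smallest: 2052, 1941, 1229, 1051, 903 bp.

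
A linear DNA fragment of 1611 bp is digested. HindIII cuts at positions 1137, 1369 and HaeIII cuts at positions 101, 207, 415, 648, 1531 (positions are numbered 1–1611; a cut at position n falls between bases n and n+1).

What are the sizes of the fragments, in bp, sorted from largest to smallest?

489, 233, 232, 208, 162, 106, 101, 80 bp

Combined cut positions (sorted): 101, 207, 415, 648, 1137, 1369, 1531.
Linear molecule, 7 cuts → 8 fragments:
  101 − 0 = 101 bp
  207 − 101 = 106 bp
  415 − 207 = 208 bp
  648 − 415 = 233 bp
  1137 − 648 = 489 bp
  1369 − 1137 = 232 bp
  1531 − 1369 = 162 bp
  1611 − 1531 = 80 bp
Sorted largest to smallest: 489, 233, 232, 208, 162, 106, 101, 80 bp.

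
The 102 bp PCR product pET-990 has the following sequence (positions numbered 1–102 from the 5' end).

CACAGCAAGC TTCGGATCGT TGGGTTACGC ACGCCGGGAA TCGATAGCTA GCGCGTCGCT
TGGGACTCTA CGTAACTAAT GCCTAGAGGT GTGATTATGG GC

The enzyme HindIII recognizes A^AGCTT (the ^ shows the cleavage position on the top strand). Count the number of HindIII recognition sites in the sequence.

1

AAGCTT occurs starting at position 7.
HindIII cuts at 1 site.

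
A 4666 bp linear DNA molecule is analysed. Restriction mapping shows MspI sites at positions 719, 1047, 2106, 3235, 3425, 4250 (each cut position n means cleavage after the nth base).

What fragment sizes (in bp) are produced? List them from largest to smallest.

1129, 1059, 825, 719, 416, 328, 190 bp

Linear molecule, 6 cuts → 7 fragments:
  719 − 0 = 719 bp
  1047 − 719 = 328 bp
  2106 − 1047 = 1059 bp
  3235 − 2106 = 1129 bp
  3425 − 3235 = 190 bp
  4250 − 3425 = 825 bp
  4666 − 4250 = 416 bp
Sorted largest to smallest: 1129, 1059, 825, 719, 416, 328, 190 bp.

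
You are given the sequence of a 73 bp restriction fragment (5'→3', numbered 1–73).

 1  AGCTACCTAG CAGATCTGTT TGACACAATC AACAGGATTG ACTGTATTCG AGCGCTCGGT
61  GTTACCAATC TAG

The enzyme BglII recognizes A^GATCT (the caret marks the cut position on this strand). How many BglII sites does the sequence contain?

AGATCT occurs starting at position 12.
BglII cuts at 1 site.

1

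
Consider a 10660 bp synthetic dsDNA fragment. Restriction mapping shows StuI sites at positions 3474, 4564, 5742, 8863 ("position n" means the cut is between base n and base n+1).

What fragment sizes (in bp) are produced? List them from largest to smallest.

3474, 3121, 1797, 1178, 1090 bp

Linear molecule, 4 cuts → 5 fragments:
  3474 − 0 = 3474 bp
  4564 − 3474 = 1090 bp
  5742 − 4564 = 1178 bp
  8863 − 5742 = 3121 bp
  10660 − 8863 = 1797 bp
Sorted largest to smallest: 3474, 3121, 1797, 1178, 1090 bp.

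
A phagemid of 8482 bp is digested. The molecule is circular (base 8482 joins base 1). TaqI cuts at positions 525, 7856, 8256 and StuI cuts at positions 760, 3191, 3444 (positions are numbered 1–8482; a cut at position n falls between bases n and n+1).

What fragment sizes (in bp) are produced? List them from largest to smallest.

4412, 2431, 751, 400, 253, 235 bp

Combined cut positions (sorted): 525, 760, 3191, 3444, 7856, 8256.
Circular molecule, 6 cuts → 6 fragments:
  760 − 525 = 235 bp
  3191 − 760 = 2431 bp
  3444 − 3191 = 253 bp
  7856 − 3444 = 4412 bp
  8256 − 7856 = 400 bp
  wrap: 8482 − 8256 + 525 = 751 bp
Sorted largest to smallest: 4412, 2431, 751, 400, 253, 235 bp.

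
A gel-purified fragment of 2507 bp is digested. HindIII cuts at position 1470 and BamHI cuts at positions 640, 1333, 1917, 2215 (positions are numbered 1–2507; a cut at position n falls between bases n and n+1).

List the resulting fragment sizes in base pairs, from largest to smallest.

Combined cut positions (sorted): 640, 1333, 1470, 1917, 2215.
Linear molecule, 5 cuts → 6 fragments:
  640 − 0 = 640 bp
  1333 − 640 = 693 bp
  1470 − 1333 = 137 bp
  1917 − 1470 = 447 bp
  2215 − 1917 = 298 bp
  2507 − 2215 = 292 bp
Sorted largest to smallest: 693, 640, 447, 298, 292, 137 bp.

693, 640, 447, 298, 292, 137 bp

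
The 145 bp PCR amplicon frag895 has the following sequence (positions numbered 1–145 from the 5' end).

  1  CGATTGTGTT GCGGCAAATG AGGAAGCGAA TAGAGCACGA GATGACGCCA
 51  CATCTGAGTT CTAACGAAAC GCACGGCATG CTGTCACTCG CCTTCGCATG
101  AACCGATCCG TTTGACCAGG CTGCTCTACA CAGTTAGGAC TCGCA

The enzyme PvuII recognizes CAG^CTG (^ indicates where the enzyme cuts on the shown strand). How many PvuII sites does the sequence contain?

No occurrence of CAGCTG is present in the sequence.
PvuII does not cut: 0 sites.

0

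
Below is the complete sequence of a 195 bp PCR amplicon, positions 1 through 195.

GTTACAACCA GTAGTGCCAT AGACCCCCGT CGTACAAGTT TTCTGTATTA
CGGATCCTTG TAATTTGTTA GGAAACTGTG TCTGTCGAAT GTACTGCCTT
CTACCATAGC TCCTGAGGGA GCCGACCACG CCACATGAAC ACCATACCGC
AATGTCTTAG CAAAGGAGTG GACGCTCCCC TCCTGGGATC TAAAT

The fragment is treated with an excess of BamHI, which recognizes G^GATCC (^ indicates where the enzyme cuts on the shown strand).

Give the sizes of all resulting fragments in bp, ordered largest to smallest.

The BamHI site (GGATCC) starts at position 52.
BamHI cuts after the first base of each site, so after position 52.
Linear molecule, 1 cut → 2 fragments:
  1–52 → 52 bp
  53–195 → 143 bp
Sorted largest to smallest: 143, 52 bp.

143, 52 bp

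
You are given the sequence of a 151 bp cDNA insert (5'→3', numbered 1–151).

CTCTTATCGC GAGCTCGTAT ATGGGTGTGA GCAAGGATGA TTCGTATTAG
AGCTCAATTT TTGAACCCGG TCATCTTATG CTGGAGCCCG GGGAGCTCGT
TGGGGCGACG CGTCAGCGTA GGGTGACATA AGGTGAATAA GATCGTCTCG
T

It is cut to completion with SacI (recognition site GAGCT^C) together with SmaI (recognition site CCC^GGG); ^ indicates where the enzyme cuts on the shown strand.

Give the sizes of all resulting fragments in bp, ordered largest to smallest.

SacI sites (GAGCTC) start at positions 11, 50, 93.
SacI cuts after base 5 of each site (before the last base), so after positions 15, 54, 97.
The SmaI site (CCCGGG) starts at position 87.
SmaI cuts after base 3 of each site, so after position 89.
Combined cut positions: 15, 54, 89, 97.
Linear molecule, 4 cuts → 5 fragments:
  1–15 → 15 bp
  16–54 → 39 bp
  55–89 → 35 bp
  90–97 → 8 bp
  98–151 → 54 bp
Sorted largest to smallest: 54, 39, 35, 15, 8 bp.

54, 39, 35, 15, 8 bp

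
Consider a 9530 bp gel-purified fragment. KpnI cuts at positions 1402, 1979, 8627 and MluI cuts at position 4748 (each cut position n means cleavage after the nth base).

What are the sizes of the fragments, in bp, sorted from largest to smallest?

3879, 2769, 1402, 903, 577 bp

Combined cut positions (sorted): 1402, 1979, 4748, 8627.
Linear molecule, 4 cuts → 5 fragments:
  1402 − 0 = 1402 bp
  1979 − 1402 = 577 bp
  4748 − 1979 = 2769 bp
  8627 − 4748 = 3879 bp
  9530 − 8627 = 903 bp
Sorted largest to smallest: 3879, 2769, 1402, 903, 577 bp.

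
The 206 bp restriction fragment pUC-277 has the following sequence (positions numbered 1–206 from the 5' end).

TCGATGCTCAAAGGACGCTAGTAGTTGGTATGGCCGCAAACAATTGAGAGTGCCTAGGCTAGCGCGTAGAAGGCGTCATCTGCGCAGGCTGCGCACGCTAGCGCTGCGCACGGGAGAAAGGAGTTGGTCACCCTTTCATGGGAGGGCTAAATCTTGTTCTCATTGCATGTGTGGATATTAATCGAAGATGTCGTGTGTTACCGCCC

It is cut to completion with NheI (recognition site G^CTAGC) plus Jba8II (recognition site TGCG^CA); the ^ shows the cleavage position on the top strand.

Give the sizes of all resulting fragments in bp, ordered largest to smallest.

98, 58, 26, 11, 9, 4 bp

NheI sites (GCTAGC) start at positions 58, 97.
NheI cuts after the first base of each site, so after positions 58, 97.
Jba8II sites (TGCGCA) start at positions 81, 90, 105.
Jba8II cuts after base 4 of each site, so after positions 84, 93, 108.
Combined cut positions: 58, 84, 93, 97, 108.
Linear molecule, 5 cuts → 6 fragments:
  1–58 → 58 bp
  59–84 → 26 bp
  85–93 → 9 bp
  94–97 → 4 bp
  98–108 → 11 bp
  109–206 → 98 bp
Sorted largest to smallest: 98, 58, 26, 11, 9, 4 bp.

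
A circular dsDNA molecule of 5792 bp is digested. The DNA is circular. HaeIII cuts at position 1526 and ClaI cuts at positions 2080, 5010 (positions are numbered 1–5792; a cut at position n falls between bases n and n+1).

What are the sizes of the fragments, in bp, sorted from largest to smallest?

Combined cut positions (sorted): 1526, 2080, 5010.
Circular molecule, 3 cuts → 3 fragments:
  2080 − 1526 = 554 bp
  5010 − 2080 = 2930 bp
  wrap: 5792 − 5010 + 1526 = 2308 bp
Sorted largest to smallest: 2930, 2308, 554 bp.

2930, 2308, 554 bp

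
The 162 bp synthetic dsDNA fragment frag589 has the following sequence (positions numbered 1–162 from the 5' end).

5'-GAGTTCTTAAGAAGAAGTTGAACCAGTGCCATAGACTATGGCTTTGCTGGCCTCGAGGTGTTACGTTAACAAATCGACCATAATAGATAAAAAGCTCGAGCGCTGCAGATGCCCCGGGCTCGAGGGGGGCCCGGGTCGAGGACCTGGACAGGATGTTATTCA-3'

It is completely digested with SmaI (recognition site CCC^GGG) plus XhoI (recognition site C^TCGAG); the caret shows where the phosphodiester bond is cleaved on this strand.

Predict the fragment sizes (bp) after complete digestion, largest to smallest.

SmaI sites (CCCGGG) start at positions 113, 130.
SmaI cuts after base 3 of each site, so after positions 115, 132.
XhoI sites (CTCGAG) start at positions 52, 95, 119.
XhoI cuts after the first base of each site, so after positions 52, 95, 119.
Combined cut positions: 52, 95, 115, 119, 132.
Linear molecule, 5 cuts → 6 fragments:
  1–52 → 52 bp
  53–95 → 43 bp
  96–115 → 20 bp
  116–119 → 4 bp
  120–132 → 13 bp
  133–162 → 30 bp
Sorted largest to smallest: 52, 43, 30, 20, 13, 4 bp.

52, 43, 30, 20, 13, 4 bp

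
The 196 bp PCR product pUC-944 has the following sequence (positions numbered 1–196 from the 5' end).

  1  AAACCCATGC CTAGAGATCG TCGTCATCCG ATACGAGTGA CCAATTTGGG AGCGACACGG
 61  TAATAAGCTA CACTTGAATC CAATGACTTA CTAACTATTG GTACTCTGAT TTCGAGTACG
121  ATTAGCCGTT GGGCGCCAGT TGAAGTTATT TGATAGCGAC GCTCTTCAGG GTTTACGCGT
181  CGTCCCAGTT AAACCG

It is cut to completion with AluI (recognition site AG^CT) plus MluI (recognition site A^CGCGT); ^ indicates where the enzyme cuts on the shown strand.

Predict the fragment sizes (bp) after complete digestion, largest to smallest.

108, 67, 21 bp

The AluI site (AGCT) starts at position 66.
AluI cuts after base 2 of each site, so after position 67.
The MluI site (ACGCGT) starts at position 175.
MluI cuts after the first base of each site, so after position 175.
Combined cut positions: 67, 175.
Linear molecule, 2 cuts → 3 fragments:
  1–67 → 67 bp
  68–175 → 108 bp
  176–196 → 21 bp
Sorted largest to smallest: 108, 67, 21 bp.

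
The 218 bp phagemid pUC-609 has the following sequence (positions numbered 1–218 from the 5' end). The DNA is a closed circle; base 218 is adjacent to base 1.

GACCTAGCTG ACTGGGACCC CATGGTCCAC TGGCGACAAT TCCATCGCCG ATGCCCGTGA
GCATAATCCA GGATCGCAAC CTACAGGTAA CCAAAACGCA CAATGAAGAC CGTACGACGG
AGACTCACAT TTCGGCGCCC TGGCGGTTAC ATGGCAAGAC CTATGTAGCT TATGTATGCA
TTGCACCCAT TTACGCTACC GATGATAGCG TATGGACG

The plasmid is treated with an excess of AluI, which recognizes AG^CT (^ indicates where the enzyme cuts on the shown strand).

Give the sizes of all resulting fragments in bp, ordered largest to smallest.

AluI sites (AGCT) start at positions 6, 167.
AluI cuts after base 2 of each site, so after positions 7, 168.
Circular molecule, 2 cuts → 2 fragments:
  8–168 → 161 bp
  169–218 then 1–7 → 50 + 7 = 57 bp
Sorted largest to smallest: 161, 57 bp.

161, 57 bp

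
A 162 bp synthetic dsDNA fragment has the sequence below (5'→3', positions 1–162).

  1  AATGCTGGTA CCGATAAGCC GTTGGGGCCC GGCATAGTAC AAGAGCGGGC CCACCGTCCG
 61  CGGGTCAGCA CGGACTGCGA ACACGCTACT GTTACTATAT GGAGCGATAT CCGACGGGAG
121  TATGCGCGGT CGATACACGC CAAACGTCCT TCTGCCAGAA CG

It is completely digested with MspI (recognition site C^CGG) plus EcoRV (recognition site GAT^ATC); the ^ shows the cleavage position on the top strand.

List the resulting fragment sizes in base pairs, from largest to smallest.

79, 54, 29 bp

The MspI site (CCGG) starts at position 29.
MspI cuts after the first base of each site, so after position 29.
The EcoRV site (GATATC) starts at position 106.
EcoRV cuts after base 3 of each site, so after position 108.
Combined cut positions: 29, 108.
Linear molecule, 2 cuts → 3 fragments:
  1–29 → 29 bp
  30–108 → 79 bp
  109–162 → 54 bp
Sorted largest to smallest: 79, 54, 29 bp.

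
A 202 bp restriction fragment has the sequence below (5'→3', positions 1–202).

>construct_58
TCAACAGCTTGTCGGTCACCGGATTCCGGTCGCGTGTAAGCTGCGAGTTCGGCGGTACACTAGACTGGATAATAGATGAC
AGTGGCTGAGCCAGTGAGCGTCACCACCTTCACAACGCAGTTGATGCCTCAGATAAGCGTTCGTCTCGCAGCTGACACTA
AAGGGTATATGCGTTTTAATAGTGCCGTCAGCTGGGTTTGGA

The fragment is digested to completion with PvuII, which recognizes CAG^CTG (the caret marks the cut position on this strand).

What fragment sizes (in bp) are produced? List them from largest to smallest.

151, 40, 11 bp

PvuII sites (CAGCTG) start at positions 149, 189.
PvuII cuts after base 3 of each site, so after positions 151, 191.
Linear molecule, 2 cuts → 3 fragments:
  1–151 → 151 bp
  152–191 → 40 bp
  192–202 → 11 bp
Sorted largest to smallest: 151, 40, 11 bp.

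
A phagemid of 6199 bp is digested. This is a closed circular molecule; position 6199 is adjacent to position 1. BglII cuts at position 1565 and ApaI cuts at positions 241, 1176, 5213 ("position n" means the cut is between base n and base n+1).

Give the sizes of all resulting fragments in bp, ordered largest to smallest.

Combined cut positions (sorted): 241, 1176, 1565, 5213.
Circular molecule, 4 cuts → 4 fragments:
  1176 − 241 = 935 bp
  1565 − 1176 = 389 bp
  5213 − 1565 = 3648 bp
  wrap: 6199 − 5213 + 241 = 1227 bp
Sorted largest to smallest: 3648, 1227, 935, 389 bp.

3648, 1227, 935, 389 bp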